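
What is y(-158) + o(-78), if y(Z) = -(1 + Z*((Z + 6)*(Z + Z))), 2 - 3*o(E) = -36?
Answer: 22767203/3 ≈ 7.5891e+6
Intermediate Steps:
o(E) = 38/3 (o(E) = ⅔ - ⅓*(-36) = ⅔ + 12 = 38/3)
y(Z) = -1 - 2*Z²*(6 + Z) (y(Z) = -(1 + Z*((6 + Z)*(2*Z))) = -(1 + Z*(2*Z*(6 + Z))) = -(1 + 2*Z²*(6 + Z)) = -1 - 2*Z²*(6 + Z))
y(-158) + o(-78) = (-1 - 12*(-158)² - 2*(-158)³) + 38/3 = (-1 - 12*24964 - 2*(-3944312)) + 38/3 = (-1 - 299568 + 7888624) + 38/3 = 7589055 + 38/3 = 22767203/3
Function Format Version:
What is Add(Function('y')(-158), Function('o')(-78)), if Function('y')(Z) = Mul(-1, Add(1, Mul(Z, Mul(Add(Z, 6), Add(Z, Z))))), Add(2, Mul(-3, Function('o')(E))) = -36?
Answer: Rational(22767203, 3) ≈ 7.5891e+6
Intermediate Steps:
Function('o')(E) = Rational(38, 3) (Function('o')(E) = Add(Rational(2, 3), Mul(Rational(-1, 3), -36)) = Add(Rational(2, 3), 12) = Rational(38, 3))
Function('y')(Z) = Add(-1, Mul(-2, Pow(Z, 2), Add(6, Z))) (Function('y')(Z) = Mul(-1, Add(1, Mul(Z, Mul(Add(6, Z), Mul(2, Z))))) = Mul(-1, Add(1, Mul(Z, Mul(2, Z, Add(6, Z))))) = Mul(-1, Add(1, Mul(2, Pow(Z, 2), Add(6, Z)))) = Add(-1, Mul(-2, Pow(Z, 2), Add(6, Z))))
Add(Function('y')(-158), Function('o')(-78)) = Add(Add(-1, Mul(-12, Pow(-158, 2)), Mul(-2, Pow(-158, 3))), Rational(38, 3)) = Add(Add(-1, Mul(-12, 24964), Mul(-2, -3944312)), Rational(38, 3)) = Add(Add(-1, -299568, 7888624), Rational(38, 3)) = Add(7589055, Rational(38, 3)) = Rational(22767203, 3)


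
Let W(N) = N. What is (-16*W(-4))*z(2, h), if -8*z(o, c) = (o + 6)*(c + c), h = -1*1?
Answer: 128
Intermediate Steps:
h = -1
z(o, c) = -c*(6 + o)/4 (z(o, c) = -(o + 6)*(c + c)/8 = -(6 + o)*2*c/8 = -c*(6 + o)/4)
(-16*W(-4))*z(2, h) = (-16*(-4))*(-1/4*(-1)*(6 + 2)) = 64*(-1/4*(-1)*8) = 64*2 = 128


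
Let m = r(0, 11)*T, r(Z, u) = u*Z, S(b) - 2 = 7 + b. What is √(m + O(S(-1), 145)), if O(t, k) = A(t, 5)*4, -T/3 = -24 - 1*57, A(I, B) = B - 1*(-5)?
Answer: 2*√10 ≈ 6.3246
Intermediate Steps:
S(b) = 9 + b (S(b) = 2 + (7 + b) = 9 + b)
A(I, B) = 5 + B (A(I, B) = B + 5 = 5 + B)
r(Z, u) = Z*u
T = 243 (T = -3*(-24 - 1*57) = -3*(-24 - 57) = -3*(-81) = 243)
O(t, k) = 40 (O(t, k) = (5 + 5)*4 = 10*4 = 40)
m = 0 (m = (0*11)*243 = 0*243 = 0)
√(m + O(S(-1), 145)) = √(0 + 40) = √40 = 2*√10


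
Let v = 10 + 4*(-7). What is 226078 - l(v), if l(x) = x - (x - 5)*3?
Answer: 226027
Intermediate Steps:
v = -18 (v = 10 - 28 = -18)
l(x) = 15 - 2*x (l(x) = x - (-5 + x)*3 = x - (-15 + 3*x) = x + (15 - 3*x) = 15 - 2*x)
226078 - l(v) = 226078 - (15 - 2*(-18)) = 226078 - (15 + 36) = 226078 - 1*51 = 226078 - 51 = 226027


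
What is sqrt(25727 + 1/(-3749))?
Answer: 7*sqrt(7379449122)/3749 ≈ 160.40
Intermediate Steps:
sqrt(25727 + 1/(-3749)) = sqrt(25727 - 1/3749) = sqrt(96450522/3749) = 7*sqrt(7379449122)/3749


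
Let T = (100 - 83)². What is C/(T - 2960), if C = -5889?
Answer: 5889/2671 ≈ 2.2048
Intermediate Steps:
T = 289 (T = 17² = 289)
C/(T - 2960) = -5889/(289 - 2960) = -5889/(-2671) = -5889*(-1/2671) = 5889/2671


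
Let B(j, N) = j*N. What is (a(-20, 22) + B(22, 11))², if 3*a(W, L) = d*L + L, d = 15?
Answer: 1162084/9 ≈ 1.2912e+5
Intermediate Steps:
a(W, L) = 16*L/3 (a(W, L) = (15*L + L)/3 = (16*L)/3 = 16*L/3)
B(j, N) = N*j
(a(-20, 22) + B(22, 11))² = ((16/3)*22 + 11*22)² = (352/3 + 242)² = (1078/3)² = 1162084/9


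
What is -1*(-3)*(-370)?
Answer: -1110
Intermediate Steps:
-1*(-3)*(-370) = 3*(-370) = -1110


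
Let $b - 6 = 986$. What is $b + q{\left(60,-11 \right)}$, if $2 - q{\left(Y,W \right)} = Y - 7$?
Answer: $941$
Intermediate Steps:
$q{\left(Y,W \right)} = 9 - Y$ ($q{\left(Y,W \right)} = 2 - \left(Y - 7\right) = 2 - \left(-7 + Y\right) = 9 - Y$)
$b = 992$ ($b = 6 + 986 = 992$)
$b + q{\left(60,-11 \right)} = 992 + \left(9 - 60\right) = 992 - 51 = 941$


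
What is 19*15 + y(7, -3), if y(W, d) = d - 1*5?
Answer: 277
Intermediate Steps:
y(W, d) = -5 + d (y(W, d) = d - 5 = -5 + d)
19*15 + y(7, -3) = 19*15 + (-5 - 3) = 285 - 8 = 277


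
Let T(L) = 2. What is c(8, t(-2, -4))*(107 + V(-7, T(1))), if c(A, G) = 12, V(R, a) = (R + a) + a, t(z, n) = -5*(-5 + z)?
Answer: 1248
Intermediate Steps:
t(z, n) = 25 - 5*z
V(R, a) = R + 2*a
c(8, t(-2, -4))*(107 + V(-7, T(1))) = 12*(107 + (-7 + 2*2)) = 12*(107 + (-7 + 4)) = 12*(107 - 3) = 12*104 = 1248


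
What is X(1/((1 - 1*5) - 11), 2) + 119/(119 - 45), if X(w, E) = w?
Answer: 1711/1110 ≈ 1.5414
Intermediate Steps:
X(1/((1 - 1*5) - 11), 2) + 119/(119 - 45) = 1/((1 - 1*5) - 11) + 119/(119 - 45) = 1/((1 - 5) - 11) + 119/74 = 1/(-4 - 11) + (1/74)*119 = 1/(-15) + 119/74 = -1/15 + 119/74 = 1711/1110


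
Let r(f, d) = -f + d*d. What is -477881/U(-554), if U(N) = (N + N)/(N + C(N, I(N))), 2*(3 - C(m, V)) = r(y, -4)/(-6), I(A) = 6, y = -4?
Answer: -196886972/831 ≈ -2.3693e+5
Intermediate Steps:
r(f, d) = d² - f (r(f, d) = -f + d² = d² - f)
C(m, V) = 14/3 (C(m, V) = 3 - ((-4)² - 1*(-4))/(2*(-6)) = 3 - (16 + 4)*(-1)/(2*6) = 3 - 10*(-1)/6 = 3 - ½*(-10/3) = 3 + 5/3 = 14/3)
U(N) = 2*N/(14/3 + N) (U(N) = (N + N)/(N + 14/3) = (2*N)/(14/3 + N) = 2*N/(14/3 + N))
-477881/U(-554) = -477881/(6*(-554)/(14 + 3*(-554))) = -477881/(6*(-554)/(14 - 1662)) = -477881/(6*(-554)/(-1648)) = -477881/(6*(-554)*(-1/1648)) = -477881/831/412 = -477881*412/831 = -196886972/831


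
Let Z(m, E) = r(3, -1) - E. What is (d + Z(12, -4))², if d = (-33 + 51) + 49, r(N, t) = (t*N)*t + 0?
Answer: 5476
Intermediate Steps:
r(N, t) = N*t² (r(N, t) = (N*t)*t + 0 = N*t² + 0 = N*t²)
d = 67 (d = 18 + 49 = 67)
Z(m, E) = 3 - E (Z(m, E) = 3*(-1)² - E = 3*1 - E = 3 - E)
(d + Z(12, -4))² = (67 + (3 - 1*(-4)))² = (67 + (3 + 4))² = (67 + 7)² = 74² = 5476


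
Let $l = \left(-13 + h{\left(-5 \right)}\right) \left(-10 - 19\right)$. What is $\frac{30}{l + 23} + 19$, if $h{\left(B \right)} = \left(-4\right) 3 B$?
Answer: $\frac{2543}{134} \approx 18.978$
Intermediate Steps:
$h{\left(B \right)} = - 12 B$
$l = -1363$ ($l = \left(-13 - -60\right) \left(-10 - 19\right) = \left(-13 + 60\right) \left(-29\right) = 47 \left(-29\right) = -1363$)
$\frac{30}{l + 23} + 19 = \frac{30}{-1363 + 23} + 19 = \frac{30}{-1340} + 19 = 30 \left(- \frac{1}{1340}\right) + 19 = - \frac{3}{134} + 19 = \frac{2543}{134}$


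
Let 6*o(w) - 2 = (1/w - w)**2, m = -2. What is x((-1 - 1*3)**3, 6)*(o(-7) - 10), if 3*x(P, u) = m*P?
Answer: -34432/441 ≈ -78.077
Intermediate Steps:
o(w) = 1/3 + (1/w - w)**2/6
x(P, u) = -2*P/3 (x(P, u) = (-2*P)/3 = -2*P/3)
x((-1 - 1*3)**3, 6)*(o(-7) - 10) = (-2*(-1 - 1*3)**3/3)*((1/6)*(1 + (-7)**4)/(-7)**2 - 10) = (-2*(-1 - 3)**3/3)*((1/6)*(1/49)*(1 + 2401) - 10) = (-2/3*(-4)**3)*((1/6)*(1/49)*2402 - 10) = (-2/3*(-64))*(1201/147 - 10) = (128/3)*(-269/147) = -34432/441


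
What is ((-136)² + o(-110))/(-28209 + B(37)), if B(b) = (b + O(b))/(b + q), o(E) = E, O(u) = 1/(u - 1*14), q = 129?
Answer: -35098874/53850555 ≈ -0.65178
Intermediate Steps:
O(u) = 1/(-14 + u) (O(u) = 1/(u - 14) = 1/(-14 + u))
B(b) = (b + 1/(-14 + b))/(129 + b) (B(b) = (b + 1/(-14 + b))/(b + 129) = (b + 1/(-14 + b))/(129 + b))
((-136)² + o(-110))/(-28209 + B(37)) = ((-136)² - 110)/(-28209 + (1 + 37*(-14 + 37))/((-14 + 37)*(129 + 37))) = (18496 - 110)/(-28209 + (1 + 37*23)/(23*166)) = 18386/(-28209 + (1/23)*(1/166)*(1 + 851)) = 18386/(-28209 + (1/23)*(1/166)*852) = 18386/(-28209 + 426/1909) = 18386/(-53850555/1909) = 18386*(-1909/53850555) = -35098874/53850555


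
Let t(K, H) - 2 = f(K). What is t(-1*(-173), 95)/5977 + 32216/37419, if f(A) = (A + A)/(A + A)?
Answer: 192667289/223653363 ≈ 0.86145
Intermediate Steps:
f(A) = 1 (f(A) = (2*A)/((2*A)) = (2*A)*(1/(2*A)) = 1)
t(K, H) = 3 (t(K, H) = 2 + 1 = 3)
t(-1*(-173), 95)/5977 + 32216/37419 = 3/5977 + 32216/37419 = 192667289/223653363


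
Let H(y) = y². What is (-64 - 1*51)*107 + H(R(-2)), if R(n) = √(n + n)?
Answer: -12309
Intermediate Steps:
R(n) = √2*√n (R(n) = √(2*n) = √2*√n)
(-64 - 1*51)*107 + H(R(-2)) = (-64 - 1*51)*107 + (√2*√(-2))² = (-64 - 51)*107 + (√2*(I*√2))² = -115*107 + (2*I)² = -12305 - 4 = -12309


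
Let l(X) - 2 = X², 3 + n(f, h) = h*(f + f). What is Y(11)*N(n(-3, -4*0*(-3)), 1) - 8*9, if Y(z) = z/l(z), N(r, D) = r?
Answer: -2963/41 ≈ -72.268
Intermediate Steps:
n(f, h) = -3 + 2*f*h (n(f, h) = -3 + h*(f + f) = -3 + h*(2*f) = -3 + 2*f*h)
l(X) = 2 + X²
Y(z) = z/(2 + z²)
Y(11)*N(n(-3, -4*0*(-3)), 1) - 8*9 = (11/(2 + 11²))*(-3 + 2*(-3)*(-4*0*(-3))) - 8*9 = (11/(2 + 121))*(-3 + 2*(-3)*(0*(-3))) - 72 = (11/123)*(-3 + 2*(-3)*0) - 72 = (11*(1/123))*(-3 + 0) - 72 = (11/123)*(-3) - 72 = -11/41 - 72 = -2963/41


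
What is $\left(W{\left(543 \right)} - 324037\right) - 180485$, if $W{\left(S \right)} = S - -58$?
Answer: $-503921$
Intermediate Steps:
$W{\left(S \right)} = 58 + S$ ($W{\left(S \right)} = S + 58 = 58 + S$)
$\left(W{\left(543 \right)} - 324037\right) - 180485 = \left(\left(58 + 543\right) - 324037\right) - 180485 = \left(601 - 324037\right) - 180485 = -323436 - 180485 = -503921$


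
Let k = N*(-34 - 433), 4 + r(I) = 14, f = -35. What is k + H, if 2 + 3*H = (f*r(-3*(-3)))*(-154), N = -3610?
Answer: 1703836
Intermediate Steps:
r(I) = 10 (r(I) = -4 + 14 = 10)
k = 1685870 (k = -3610*(-34 - 433) = -3610*(-467) = 1685870)
H = 17966 (H = -⅔ + (-35*10*(-154))/3 = -⅔ + (-350*(-154))/3 = -⅔ + (⅓)*53900 = -⅔ + 53900/3 = 17966)
k + H = 1685870 + 17966 = 1703836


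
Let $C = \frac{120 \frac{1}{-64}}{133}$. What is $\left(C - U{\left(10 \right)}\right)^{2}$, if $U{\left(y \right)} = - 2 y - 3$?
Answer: $\frac{598144849}{1132096} \approx 528.35$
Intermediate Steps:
$U{\left(y \right)} = -3 - 2 y$
$C = - \frac{15}{1064}$ ($C = 120 \left(- \frac{1}{64}\right) \frac{1}{133} = \left(- \frac{15}{8}\right) \frac{1}{133} = - \frac{15}{1064} \approx -0.014098$)
$\left(C - U{\left(10 \right)}\right)^{2} = \left(- \frac{15}{1064} - \left(-3 - 20\right)\right)^{2} = \left(- \frac{15}{1064} - -23\right)^{2} = \left(- \frac{15}{1064} + 23\right)^{2} = \left(\frac{24457}{1064}\right)^{2} = \frac{598144849}{1132096}$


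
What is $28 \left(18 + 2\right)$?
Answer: $560$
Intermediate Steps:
$28 \left(18 + 2\right) = 28 \cdot 20 = 560$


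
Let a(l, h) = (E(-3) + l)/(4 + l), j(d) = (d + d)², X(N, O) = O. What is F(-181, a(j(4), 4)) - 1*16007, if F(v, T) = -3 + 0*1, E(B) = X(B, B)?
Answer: -16010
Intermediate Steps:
E(B) = B
j(d) = 4*d² (j(d) = (2*d)² = 4*d²)
a(l, h) = (-3 + l)/(4 + l)
F(v, T) = -3 (F(v, T) = -3 + 0 = -3)
F(-181, a(j(4), 4)) - 1*16007 = -3 - 1*16007 = -3 - 16007 = -16010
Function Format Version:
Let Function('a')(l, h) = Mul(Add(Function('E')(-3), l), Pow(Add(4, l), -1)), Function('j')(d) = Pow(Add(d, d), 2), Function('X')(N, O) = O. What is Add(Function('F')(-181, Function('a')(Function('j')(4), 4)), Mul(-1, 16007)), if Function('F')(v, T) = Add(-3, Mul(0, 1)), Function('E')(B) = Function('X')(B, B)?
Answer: -16010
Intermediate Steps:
Function('E')(B) = B
Function('j')(d) = Mul(4, Pow(d, 2)) (Function('j')(d) = Pow(Mul(2, d), 2) = Mul(4, Pow(d, 2)))
Function('a')(l, h) = Mul(Pow(Add(4, l), -1), Add(-3, l)) (Function('a')(l, h) = Mul(Add(-3, l), Pow(Add(4, l), -1)) = Mul(Pow(Add(4, l), -1), Add(-3, l)))
Function('F')(v, T) = -3 (Function('F')(v, T) = Add(-3, 0) = -3)
Add(Function('F')(-181, Function('a')(Function('j')(4), 4)), Mul(-1, 16007)) = Add(-3, Mul(-1, 16007)) = Add(-3, -16007) = -16010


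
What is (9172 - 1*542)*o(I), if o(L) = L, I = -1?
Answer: -8630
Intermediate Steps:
(9172 - 1*542)*o(I) = (9172 - 1*542)*(-1) = (9172 - 542)*(-1) = 8630*(-1) = -8630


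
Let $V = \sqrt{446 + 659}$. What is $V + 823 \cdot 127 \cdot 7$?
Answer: $731647 + \sqrt{1105} \approx 7.3168 \cdot 10^{5}$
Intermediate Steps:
$V = \sqrt{1105} \approx 33.242$
$V + 823 \cdot 127 \cdot 7 = \sqrt{1105} + 823 \cdot 127 \cdot 7 = \sqrt{1105} + 823 \cdot 889 = \sqrt{1105} + 731647 = 731647 + \sqrt{1105}$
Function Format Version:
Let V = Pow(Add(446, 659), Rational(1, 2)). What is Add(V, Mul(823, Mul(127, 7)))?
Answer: Add(731647, Pow(1105, Rational(1, 2))) ≈ 7.3168e+5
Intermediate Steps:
V = Pow(1105, Rational(1, 2)) ≈ 33.242
Add(V, Mul(823, Mul(127, 7))) = Add(Pow(1105, Rational(1, 2)), Mul(823, Mul(127, 7))) = Add(Pow(1105, Rational(1, 2)), Mul(823, 889)) = Add(Pow(1105, Rational(1, 2)), 731647) = Add(731647, Pow(1105, Rational(1, 2)))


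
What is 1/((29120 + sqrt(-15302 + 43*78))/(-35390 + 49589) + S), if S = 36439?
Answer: 2448979534573/89243387746685103 - 9466*I*sqrt(2987)/89243387746685103 ≈ 2.7442e-5 - 5.7971e-12*I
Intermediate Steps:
1/((29120 + sqrt(-15302 + 43*78))/(-35390 + 49589) + S) = 1/((29120 + sqrt(-15302 + 43*78))/(-35390 + 49589) + 36439) = 1/((29120 + sqrt(-15302 + 3354))/14199 + 36439) = 1/((29120 + sqrt(-11948))*(1/14199) + 36439) = 1/((29120 + 2*I*sqrt(2987))*(1/14199) + 36439) = 1/((29120/14199 + 2*I*sqrt(2987)/14199) + 36439) = 1/(517426481/14199 + 2*I*sqrt(2987)/14199)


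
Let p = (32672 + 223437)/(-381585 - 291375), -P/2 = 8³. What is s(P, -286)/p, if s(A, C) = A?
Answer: 689111040/256109 ≈ 2690.7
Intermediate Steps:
P = -1024 (P = -2*8³ = -2*512 = -1024)
p = -256109/672960 (p = 256109/(-672960) = 256109*(-1/672960) = -256109/672960 ≈ -0.38057)
s(P, -286)/p = -1024/(-256109/672960) = -1024*(-672960/256109) = 689111040/256109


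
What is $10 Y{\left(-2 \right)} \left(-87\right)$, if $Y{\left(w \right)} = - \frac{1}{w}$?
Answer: $-435$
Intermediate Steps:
$10 Y{\left(-2 \right)} \left(-87\right) = 10 \left(- \frac{1}{-2}\right) \left(-87\right) = 10 \left(\left(-1\right) \left(- \frac{1}{2}\right)\right) \left(-87\right) = 10 \cdot \frac{1}{2} \left(-87\right) = 5 \left(-87\right) = -435$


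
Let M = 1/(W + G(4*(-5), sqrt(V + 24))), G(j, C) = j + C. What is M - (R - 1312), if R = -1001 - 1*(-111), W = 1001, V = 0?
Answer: 706355685/320779 - 2*sqrt(6)/962337 ≈ 2202.0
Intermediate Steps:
R = -890 (R = -1001 + 111 = -890)
G(j, C) = C + j
M = 1/(981 + 2*sqrt(6)) (M = 1/(1001 + (sqrt(0 + 24) + 4*(-5))) = 1/(1001 + (sqrt(24) - 20)) = 1/(1001 + (2*sqrt(6) - 20)) = 1/(1001 + (-20 + 2*sqrt(6))) = 1/(981 + 2*sqrt(6)) ≈ 0.0010143)
M - (R - 1312) = (327/320779 - 2*sqrt(6)/962337) - (-890 - 1312) = (327/320779 - 2*sqrt(6)/962337) - 1*(-2202) = (327/320779 - 2*sqrt(6)/962337) + 2202 = 706355685/320779 - 2*sqrt(6)/962337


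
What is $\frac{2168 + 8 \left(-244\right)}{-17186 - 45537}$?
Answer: $- \frac{216}{62723} \approx -0.0034437$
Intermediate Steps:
$\frac{2168 + 8 \left(-244\right)}{-17186 - 45537} = \frac{2168 - 1952}{-62723} = 216 \left(- \frac{1}{62723}\right) = - \frac{216}{62723}$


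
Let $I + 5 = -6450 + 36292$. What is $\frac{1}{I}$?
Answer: $\frac{1}{29837} \approx 3.3515 \cdot 10^{-5}$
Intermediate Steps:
$I = 29837$ ($I = -5 + \left(-6450 + 36292\right) = -5 + 29842 = 29837$)
$\frac{1}{I} = \frac{1}{29837}$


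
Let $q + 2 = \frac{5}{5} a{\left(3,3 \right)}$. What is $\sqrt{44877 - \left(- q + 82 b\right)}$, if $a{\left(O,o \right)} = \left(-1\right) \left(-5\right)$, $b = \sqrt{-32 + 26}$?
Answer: $\sqrt{44880 - 82 i \sqrt{6}} \approx 211.85 - 0.4741 i$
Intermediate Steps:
$b = i \sqrt{6}$ ($b = \sqrt{-6} = i \sqrt{6} \approx 2.4495 i$)
$a{\left(O,o \right)} = 5$
$q = 3$ ($q = -2 + \frac{5}{5} \cdot 5 = -2 + 5 \cdot \frac{1}{5} \cdot 5 = -2 + 1 \cdot 5 = -2 + 5 = 3$)
$\sqrt{44877 - \left(- q + 82 b\right)} = \sqrt{44877 + \left(3 - 82 i \sqrt{6}\right)} = \sqrt{44880 - 82 i \sqrt{6}}$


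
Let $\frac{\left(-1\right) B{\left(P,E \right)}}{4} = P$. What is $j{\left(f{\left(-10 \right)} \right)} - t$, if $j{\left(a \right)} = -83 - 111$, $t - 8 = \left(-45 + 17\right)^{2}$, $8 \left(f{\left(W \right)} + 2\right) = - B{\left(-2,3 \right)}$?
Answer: $-986$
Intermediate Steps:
$B{\left(P,E \right)} = - 4 P$
$f{\left(W \right)} = -3$ ($f{\left(W \right)} = -2 + \frac{\left(-1\right) \left(\left(-4\right) \left(-2\right)\right)}{8} = -2 + \frac{\left(-1\right) 8}{8} = -2 + \frac{1}{8} \left(-8\right) = -2 - 1 = -3$)
$t = 792$ ($t = 8 + \left(-45 + 17\right)^{2} = 8 + \left(-28\right)^{2} = 8 + 784 = 792$)
$j{\left(a \right)} = -194$
$j{\left(f{\left(-10 \right)} \right)} - t = -194 - 792 = -986$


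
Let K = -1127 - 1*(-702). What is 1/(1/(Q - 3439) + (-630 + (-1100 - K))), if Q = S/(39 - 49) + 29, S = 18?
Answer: -17059/22262000 ≈ -0.00076628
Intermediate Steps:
K = -425 (K = -1127 + 702 = -425)
Q = 136/5 (Q = 18/(39 - 49) + 29 = 18/(-10) + 29 = -⅒*18 + 29 = -9/5 + 29 = 136/5 ≈ 27.200)
1/(1/(Q - 3439) + (-630 + (-1100 - K))) = 1/(1/(136/5 - 3439) + (-630 + (-1100 - 1*(-425)))) = 1/(1/(-17059/5) + (-630 + (-1100 + 425))) = 1/(-5/17059 + (-630 - 675)) = 1/(-5/17059 - 1305) = 1/(-22262000/17059) = -17059/22262000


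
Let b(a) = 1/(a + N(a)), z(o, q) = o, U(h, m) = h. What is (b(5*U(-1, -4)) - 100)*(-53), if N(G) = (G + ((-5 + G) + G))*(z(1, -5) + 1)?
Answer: 238553/45 ≈ 5301.2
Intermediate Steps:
N(G) = -10 + 6*G (N(G) = (G + ((-5 + G) + G))*(1 + 1) = (G + (-5 + 2*G))*2 = (-5 + 3*G)*2 = -10 + 6*G)
b(a) = 1/(-10 + 7*a) (b(a) = 1/(a + (-10 + 6*a)) = 1/(-10 + 7*a))
(b(5*U(-1, -4)) - 100)*(-53) = (1/(-10 + 7*(5*(-1))) - 100)*(-53) = (1/(-10 + 7*(-5)) - 100)*(-53) = (1/(-10 - 35) - 100)*(-53) = (1/(-45) - 100)*(-53) = (-1/45 - 100)*(-53) = -4501/45*(-53) = 238553/45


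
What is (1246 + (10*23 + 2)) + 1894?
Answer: 3372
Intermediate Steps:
(1246 + (10*23 + 2)) + 1894 = (1246 + (230 + 2)) + 1894 = (1246 + 232) + 1894 = 1478 + 1894 = 3372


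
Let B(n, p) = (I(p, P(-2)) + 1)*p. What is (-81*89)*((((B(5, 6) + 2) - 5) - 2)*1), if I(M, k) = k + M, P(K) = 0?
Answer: -266733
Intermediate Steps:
I(M, k) = M + k
B(n, p) = p*(1 + p) (B(n, p) = ((p + 0) + 1)*p = (p + 1)*p = (1 + p)*p = p*(1 + p))
(-81*89)*((((B(5, 6) + 2) - 5) - 2)*1) = (-81*89)*((((6*(1 + 6) + 2) - 5) - 2)*1) = -7209*(((6*7 + 2) - 5) - 2) = -7209*(((42 + 2) - 5) - 2) = -7209*((44 - 5) - 2) = -7209*(39 - 2) = -266733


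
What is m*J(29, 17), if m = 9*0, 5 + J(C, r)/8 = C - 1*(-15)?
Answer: 0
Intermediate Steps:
J(C, r) = 80 + 8*C (J(C, r) = -40 + 8*(C - 1*(-15)) = -40 + 8*(C + 15) = -40 + 8*(15 + C) = -40 + (120 + 8*C) = 80 + 8*C)
m = 0
m*J(29, 17) = 0*(80 + 8*29) = 0*(80 + 232) = 0*312 = 0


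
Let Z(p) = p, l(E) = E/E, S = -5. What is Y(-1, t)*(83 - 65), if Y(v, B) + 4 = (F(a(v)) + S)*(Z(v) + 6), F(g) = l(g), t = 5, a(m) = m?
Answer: -432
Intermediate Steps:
l(E) = 1
F(g) = 1
Y(v, B) = -28 - 4*v (Y(v, B) = -4 + (1 - 5)*(v + 6) = -4 - 4*(6 + v) = -4 + (-24 - 4*v) = -28 - 4*v)
Y(-1, t)*(83 - 65) = (-28 - 4*(-1))*(83 - 65) = (-28 + 4)*18 = -24*18 = -432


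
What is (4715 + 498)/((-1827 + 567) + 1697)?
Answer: 5213/437 ≈ 11.929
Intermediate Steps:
(4715 + 498)/((-1827 + 567) + 1697) = 5213/(-1260 + 1697) = 5213/437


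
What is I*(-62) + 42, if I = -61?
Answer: 3824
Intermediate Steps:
I*(-62) + 42 = -61*(-62) + 42 = 3782 + 42 = 3824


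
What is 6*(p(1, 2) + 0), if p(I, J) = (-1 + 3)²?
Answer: 24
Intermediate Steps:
p(I, J) = 4 (p(I, J) = 2² = 4)
6*(p(1, 2) + 0) = 6*(4 + 0) = 6*4 = 24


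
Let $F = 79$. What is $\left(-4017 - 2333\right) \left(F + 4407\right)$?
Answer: $-28486100$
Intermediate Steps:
$\left(-4017 - 2333\right) \left(F + 4407\right) = \left(-4017 - 2333\right) \left(79 + 4407\right) = \left(-6350\right) 4486 = -28486100$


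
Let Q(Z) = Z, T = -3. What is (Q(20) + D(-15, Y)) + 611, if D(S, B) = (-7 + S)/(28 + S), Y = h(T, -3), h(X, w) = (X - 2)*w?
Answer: 8181/13 ≈ 629.31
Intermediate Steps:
h(X, w) = w*(-2 + X) (h(X, w) = (-2 + X)*w = w*(-2 + X))
Y = 15 (Y = -3*(-2 - 3) = -3*(-5) = 15)
D(S, B) = (-7 + S)/(28 + S)
(Q(20) + D(-15, Y)) + 611 = (20 + (-7 - 15)/(28 - 15)) + 611 = (20 - 22/13) + 611 = 238/13 + 611 = 8181/13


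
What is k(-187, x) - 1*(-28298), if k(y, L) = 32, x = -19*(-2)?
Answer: 28330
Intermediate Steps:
x = 38
k(-187, x) - 1*(-28298) = 32 - 1*(-28298) = 32 + 28298 = 28330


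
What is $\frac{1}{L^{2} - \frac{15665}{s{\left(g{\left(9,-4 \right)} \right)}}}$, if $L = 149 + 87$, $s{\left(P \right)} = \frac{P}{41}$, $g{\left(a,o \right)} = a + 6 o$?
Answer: $\frac{3}{295541} \approx 1.0151 \cdot 10^{-5}$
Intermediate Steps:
$s{\left(P \right)} = \frac{P}{41}$ ($s{\left(P \right)} = P \frac{1}{41} = \frac{P}{41}$)
$L = 236$
$\frac{1}{L^{2} - \frac{15665}{s{\left(g{\left(9,-4 \right)} \right)}}} = \frac{1}{236^{2} - \frac{15665}{\frac{1}{41} \left(9 + 6 \left(-4\right)\right)}} = \frac{1}{55696 - \frac{15665}{\frac{1}{41} \left(9 - 24\right)}} = \frac{1}{55696 - \frac{15665}{\frac{1}{41} \left(-15\right)}} = \frac{1}{55696 - \frac{15665}{- \frac{15}{41}}} = \frac{1}{55696 - - \frac{128453}{3}} = \frac{1}{55696 + \frac{128453}{3}} = \frac{1}{\frac{295541}{3}} = \frac{3}{295541}$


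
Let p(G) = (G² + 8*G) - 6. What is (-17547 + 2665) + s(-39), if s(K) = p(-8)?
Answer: -14888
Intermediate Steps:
p(G) = -6 + G² + 8*G
s(K) = -6 (s(K) = -6 + (-8)² + 8*(-8) = -6 + 64 - 64 = -6)
(-17547 + 2665) + s(-39) = (-17547 + 2665) - 6 = -14882 - 6 = -14888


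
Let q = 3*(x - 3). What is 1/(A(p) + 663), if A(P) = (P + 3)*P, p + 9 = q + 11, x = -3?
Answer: 1/871 ≈ 0.0011481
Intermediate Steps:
q = -18 (q = 3*(-3 - 3) = 3*(-6) = -18)
p = -16 (p = -9 + (-18 + 11) = -9 - 7 = -16)
A(P) = P*(3 + P) (A(P) = (3 + P)*P = P*(3 + P))
1/(A(p) + 663) = 1/(-16*(3 - 16) + 663) = 1/(-16*(-13) + 663) = 1/(208 + 663) = 1/871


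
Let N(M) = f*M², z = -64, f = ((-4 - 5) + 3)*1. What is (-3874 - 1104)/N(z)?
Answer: 2489/12288 ≈ 0.20256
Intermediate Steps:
f = -6 (f = (-9 + 3)*1 = -6*1 = -6)
N(M) = -6*M²
(-3874 - 1104)/N(z) = (-3874 - 1104)/((-6*(-64)²)) = -4978/((-6*4096)) = -4978/(-24576) = -4978*(-1/24576) = 2489/12288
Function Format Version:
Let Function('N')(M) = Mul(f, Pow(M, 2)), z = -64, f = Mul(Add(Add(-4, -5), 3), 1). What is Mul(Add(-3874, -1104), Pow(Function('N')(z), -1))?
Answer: Rational(2489, 12288) ≈ 0.20256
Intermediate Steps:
f = -6 (f = Mul(Add(-9, 3), 1) = Mul(-6, 1) = -6)
Function('N')(M) = Mul(-6, Pow(M, 2))
Mul(Add(-3874, -1104), Pow(Function('N')(z), -1)) = Mul(Add(-3874, -1104), Pow(Mul(-6, Pow(-64, 2)), -1)) = Mul(-4978, Pow(Mul(-6, 4096), -1)) = Mul(-4978, Pow(-24576, -1)) = Mul(-4978, Rational(-1, 24576)) = Rational(2489, 12288)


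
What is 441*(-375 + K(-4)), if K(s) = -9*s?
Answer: -149499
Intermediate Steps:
441*(-375 + K(-4)) = 441*(-375 - 9*(-4)) = 441*(-375 + 36) = 441*(-339) = -149499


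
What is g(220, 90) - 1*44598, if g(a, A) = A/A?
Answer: -44597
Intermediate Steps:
g(a, A) = 1
g(220, 90) - 1*44598 = 1 - 1*44598 = 1 - 44598 = -44597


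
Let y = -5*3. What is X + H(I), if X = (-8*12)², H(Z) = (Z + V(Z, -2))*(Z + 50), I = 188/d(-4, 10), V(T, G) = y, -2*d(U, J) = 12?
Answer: 75160/9 ≈ 8351.1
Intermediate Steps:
d(U, J) = -6 (d(U, J) = -½*12 = -6)
y = -15
V(T, G) = -15
I = -94/3 (I = 188/(-6) = 188*(-⅙) = -94/3 ≈ -31.333)
H(Z) = (-15 + Z)*(50 + Z) (H(Z) = (Z - 15)*(Z + 50) = (-15 + Z)*(50 + Z))
X = 9216 (X = (-96)² = 9216)
X + H(I) = 9216 + (-750 + (-94/3)² + 35*(-94/3)) = 9216 + (-750 + 8836/9 - 3290/3) = 9216 - 7784/9 = 75160/9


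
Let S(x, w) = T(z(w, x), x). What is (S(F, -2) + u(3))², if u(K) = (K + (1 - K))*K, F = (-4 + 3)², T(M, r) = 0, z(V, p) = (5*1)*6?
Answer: 9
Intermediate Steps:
z(V, p) = 30 (z(V, p) = 5*6 = 30)
F = 1 (F = (-1)² = 1)
u(K) = K (u(K) = 1*K = K)
S(x, w) = 0
(S(F, -2) + u(3))² = (0 + 3)² = 3² = 9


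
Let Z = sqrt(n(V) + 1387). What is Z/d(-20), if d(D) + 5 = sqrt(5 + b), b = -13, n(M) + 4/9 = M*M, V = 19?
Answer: -20*sqrt(983)/99 - 8*I*sqrt(1966)/99 ≈ -6.3339 - 3.583*I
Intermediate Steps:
n(M) = -4/9 + M**2 (n(M) = -4/9 + M*M = -4/9 + M**2)
Z = 4*sqrt(983)/3 (Z = sqrt((-4/9 + 19**2) + 1387) = sqrt((-4/9 + 361) + 1387) = sqrt(3245/9 + 1387) = sqrt(15728/9) = 4*sqrt(983)/3 ≈ 41.804)
d(D) = -5 + 2*I*sqrt(2) (d(D) = -5 + sqrt(5 - 13) = -5 + sqrt(-8) = -5 + 2*I*sqrt(2))
Z/d(-20) = (4*sqrt(983)/3)/(-5 + 2*I*sqrt(2)) = 4*sqrt(983)/(3*(-5 + 2*I*sqrt(2)))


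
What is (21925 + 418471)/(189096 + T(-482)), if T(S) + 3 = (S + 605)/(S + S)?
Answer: 424541744/182285529 ≈ 2.3290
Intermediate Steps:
T(S) = -3 + (605 + S)/(2*S) (T(S) = -3 + (S + 605)/(S + S) = -3 + (605 + S)/((2*S)) = -3 + (605 + S)*(1/(2*S)) = -3 + (605 + S)/(2*S))
(21925 + 418471)/(189096 + T(-482)) = (21925 + 418471)/(189096 + (5/2)*(121 - 1*(-482))/(-482)) = 440396/(189096 + (5/2)*(-1/482)*(121 + 482)) = 440396/(189096 + (5/2)*(-1/482)*603) = 440396/(189096 - 3015/964) = 440396/(182285529/964) = 440396*(964/182285529) = 424541744/182285529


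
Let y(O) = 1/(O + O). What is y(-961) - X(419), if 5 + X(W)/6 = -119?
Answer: 1429967/1922 ≈ 744.00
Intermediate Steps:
y(O) = 1/(2*O)
X(W) = -744 (X(W) = -30 + 6*(-119) = -30 - 714 = -744)
y(-961) - X(419) = (½)/(-961) - 1*(-744) = (½)*(-1/961) + 744 = -1/1922 + 744 = 1429967/1922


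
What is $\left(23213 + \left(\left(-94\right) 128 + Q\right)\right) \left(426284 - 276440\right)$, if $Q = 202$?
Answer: $1705674252$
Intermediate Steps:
$\left(23213 + \left(\left(-94\right) 128 + Q\right)\right) \left(426284 - 276440\right) = \left(23213 + \left(\left(-94\right) 128 + 202\right)\right) \left(426284 - 276440\right) = \left(23213 + \left(-12032 + 202\right)\right) 149844 = \left(23213 - 11830\right) 149844 = 11383 \cdot 149844 = 1705674252$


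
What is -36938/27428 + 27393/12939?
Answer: 45565737/59148482 ≈ 0.77036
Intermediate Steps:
-36938/27428 + 27393/12939 = -36938*1/27428 + 27393*(1/12939) = -18469/13714 + 9131/4313 = 45565737/59148482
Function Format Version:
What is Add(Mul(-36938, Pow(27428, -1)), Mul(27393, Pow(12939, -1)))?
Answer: Rational(45565737, 59148482) ≈ 0.77036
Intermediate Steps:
Add(Mul(-36938, Pow(27428, -1)), Mul(27393, Pow(12939, -1))) = Add(Mul(-36938, Rational(1, 27428)), Mul(27393, Rational(1, 12939))) = Add(Rational(-18469, 13714), Rational(9131, 4313)) = Rational(45565737, 59148482)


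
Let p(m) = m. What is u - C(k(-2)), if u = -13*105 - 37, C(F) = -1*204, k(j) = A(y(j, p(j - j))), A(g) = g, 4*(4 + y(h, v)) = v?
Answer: -1198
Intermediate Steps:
y(h, v) = -4 + v/4
k(j) = -4 (k(j) = -4 + (j - j)/4 = -4 + (¼)*0 = -4 + 0 = -4)
C(F) = -204
u = -1402 (u = -1365 - 37 = -1402)
u - C(k(-2)) = -1402 - 1*(-204) = -1402 + 204 = -1198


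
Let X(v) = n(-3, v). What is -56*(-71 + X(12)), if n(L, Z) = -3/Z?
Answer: 3990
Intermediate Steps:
X(v) = -3/v
-56*(-71 + X(12)) = -56*(-71 - 3/12) = -56*(-71 - 3*1/12) = -56*(-71 - ¼) = -56*(-285/4) = 3990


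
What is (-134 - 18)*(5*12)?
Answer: -9120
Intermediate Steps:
(-134 - 18)*(5*12) = -152*60 = -9120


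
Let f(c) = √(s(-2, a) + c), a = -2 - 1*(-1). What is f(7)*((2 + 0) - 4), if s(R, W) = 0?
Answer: -2*√7 ≈ -5.2915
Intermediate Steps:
a = -1 (a = -2 + 1 = -1)
f(c) = √c (f(c) = √(0 + c) = √c)
f(7)*((2 + 0) - 4) = √7*((2 + 0) - 4) = √7*(2 - 4) = √7*(-2) = -2*√7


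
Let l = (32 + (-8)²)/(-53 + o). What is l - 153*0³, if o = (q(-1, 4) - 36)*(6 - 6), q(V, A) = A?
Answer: -96/53 ≈ -1.8113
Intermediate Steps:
o = 0 (o = (4 - 36)*(6 - 6) = -32*0 = 0)
l = -96/53 (l = (32 + (-8)²)/(-53 + 0) = (32 + 64)/(-53) = 96*(-1/53) = -96/53 ≈ -1.8113)
l - 153*0³ = -96/53 - 153*0³ = -96/53 - 153*0 = -96/53 + 0 = -96/53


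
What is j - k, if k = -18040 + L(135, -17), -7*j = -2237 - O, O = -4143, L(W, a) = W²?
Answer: -3201/7 ≈ -457.29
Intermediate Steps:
j = -1906/7 (j = -(-2237 - 1*(-4143))/7 = -(-2237 + 4143)/7 = -⅐*1906 = -1906/7 ≈ -272.29)
k = 185 (k = -18040 + 135² = -18040 + 18225 = 185)
j - k = -1906/7 - 1*185 = -1906/7 - 185 = -3201/7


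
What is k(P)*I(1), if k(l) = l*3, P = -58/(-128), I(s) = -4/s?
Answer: -87/16 ≈ -5.4375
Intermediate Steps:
P = 29/64 (P = -58*(-1/128) = 29/64 ≈ 0.45313)
k(l) = 3*l
k(P)*I(1) = (3*(29/64))*(-4/1) = 87*(-4*1)/64 = (87/64)*(-4) = -87/16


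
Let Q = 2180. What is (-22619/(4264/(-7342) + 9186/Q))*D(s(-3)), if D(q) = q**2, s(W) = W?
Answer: -814566963690/14537023 ≈ -56034.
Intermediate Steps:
(-22619/(4264/(-7342) + 9186/Q))*D(s(-3)) = -22619/(4264/(-7342) + 9186/2180)*(-3)**2 = -22619/(4264*(-1/7342) + 9186*(1/2180))*9 = -22619/(-2132/3671 + 4593/1090)*9 = -22619/14537023/4001390*9 = -22619*4001390/14537023*9 = -90507440410/14537023*9 = -814566963690/14537023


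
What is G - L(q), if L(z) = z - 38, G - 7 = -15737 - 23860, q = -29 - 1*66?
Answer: -39457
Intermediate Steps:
q = -95 (q = -29 - 66 = -95)
G = -39590 (G = 7 + (-15737 - 23860) = 7 - 39597 = -39590)
L(z) = -38 + z
G - L(q) = -39590 - (-38 - 95) = -39590 - 1*(-133) = -39590 + 133 = -39457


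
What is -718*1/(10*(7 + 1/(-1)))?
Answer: -359/30 ≈ -11.967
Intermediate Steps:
-718*1/(10*(7 + 1/(-1))) = -718*1/(10*(7 - 1)) = -718/(6*10) = -718/60 = -718*1/60 = -359/30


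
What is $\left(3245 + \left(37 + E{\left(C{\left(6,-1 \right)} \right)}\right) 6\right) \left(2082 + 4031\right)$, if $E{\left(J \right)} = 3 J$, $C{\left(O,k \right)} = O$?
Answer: $21853975$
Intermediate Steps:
$\left(3245 + \left(37 + E{\left(C{\left(6,-1 \right)} \right)}\right) 6\right) \left(2082 + 4031\right) = \left(3245 + \left(37 + 3 \cdot 6\right) 6\right) \left(2082 + 4031\right) = \left(3245 + \left(37 + 18\right) 6\right) 6113 = \left(3245 + 55 \cdot 6\right) 6113 = \left(3245 + 330\right) 6113 = 3575 \cdot 6113 = 21853975$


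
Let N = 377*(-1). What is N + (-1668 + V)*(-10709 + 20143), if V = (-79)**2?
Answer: 43141305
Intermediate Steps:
N = -377
V = 6241
N + (-1668 + V)*(-10709 + 20143) = -377 + (-1668 + 6241)*(-10709 + 20143) = -377 + 4573*9434 = -377 + 43141682 = 43141305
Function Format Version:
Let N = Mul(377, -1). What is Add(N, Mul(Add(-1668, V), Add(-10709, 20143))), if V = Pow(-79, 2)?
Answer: 43141305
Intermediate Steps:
N = -377
V = 6241
Add(N, Mul(Add(-1668, V), Add(-10709, 20143))) = Add(-377, Mul(Add(-1668, 6241), Add(-10709, 20143))) = Add(-377, Mul(4573, 9434)) = Add(-377, 43141682) = 43141305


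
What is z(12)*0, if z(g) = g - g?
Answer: 0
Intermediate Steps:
z(g) = 0
z(12)*0 = 0*0 = 0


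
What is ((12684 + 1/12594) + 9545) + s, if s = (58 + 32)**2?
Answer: 381963427/12594 ≈ 30329.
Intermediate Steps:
s = 8100 (s = 90**2 = 8100)
((12684 + 1/12594) + 9545) + s = ((12684 + 1/12594) + 9545) + 8100 = (159742297/12594 + 9545) + 8100 = 279952027/12594 + 8100 = 381963427/12594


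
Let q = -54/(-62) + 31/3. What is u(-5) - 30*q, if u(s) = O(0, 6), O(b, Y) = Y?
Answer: -10234/31 ≈ -330.13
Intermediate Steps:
q = 1042/93 (q = -54*(-1/62) + 31*(⅓) = 27/31 + 31/3 = 1042/93 ≈ 11.204)
u(s) = 6
u(-5) - 30*q = 6 - 30*1042/93 = 6 - 10420/31 = -10234/31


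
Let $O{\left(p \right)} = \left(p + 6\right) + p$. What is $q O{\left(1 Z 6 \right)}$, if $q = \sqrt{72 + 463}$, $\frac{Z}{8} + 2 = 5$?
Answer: $294 \sqrt{535} \approx 6800.2$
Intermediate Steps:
$Z = 24$ ($Z = -16 + 8 \cdot 5 = -16 + 40 = 24$)
$O{\left(p \right)} = 6 + 2 p$ ($O{\left(p \right)} = \left(6 + p\right) + p = 6 + 2 p$)
$q = \sqrt{535} \approx 23.13$
$q O{\left(1 Z 6 \right)} = \sqrt{535} \left(6 + 2 \cdot 1 \cdot 24 \cdot 6\right) = \sqrt{535} \left(6 + 2 \cdot 24 \cdot 6\right) = \sqrt{535} \left(6 + 2 \cdot 144\right) = \sqrt{535} \left(6 + 288\right) = \sqrt{535} \cdot 294 = 294 \sqrt{535}$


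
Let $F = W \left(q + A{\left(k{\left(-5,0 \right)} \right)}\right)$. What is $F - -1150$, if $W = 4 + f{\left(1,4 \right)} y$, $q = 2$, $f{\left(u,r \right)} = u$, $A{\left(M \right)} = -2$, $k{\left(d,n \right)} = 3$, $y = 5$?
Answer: $1150$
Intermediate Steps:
$W = 9$ ($W = 4 + 1 \cdot 5 = 4 + 5 = 9$)
$F = 0$ ($F = 9 \left(2 - 2\right) = 9 \cdot 0 = 0$)
$F - -1150 = 0 - -1150 = 0 + 1150 = 1150$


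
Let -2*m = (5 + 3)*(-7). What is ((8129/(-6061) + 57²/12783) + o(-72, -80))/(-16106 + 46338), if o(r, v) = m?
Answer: 31593281/35489511076 ≈ 0.00089021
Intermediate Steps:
m = 28 (m = -(5 + 3)*(-7)/2 = -4*(-7) = -½*(-56) = 28)
o(r, v) = 28
((8129/(-6061) + 57²/12783) + o(-72, -80))/(-16106 + 46338) = ((8129/(-6061) + 57²/12783) + 28)/(-16106 + 46338) = ((8129*(-1/6061) + 3249*(1/12783)) + 28)/30232 = ((-739/551 + 1083/4261) + 28)*(1/30232) = (-2552146/2347811 + 28)*(1/30232) = (63186562/2347811)*(1/30232) = 31593281/35489511076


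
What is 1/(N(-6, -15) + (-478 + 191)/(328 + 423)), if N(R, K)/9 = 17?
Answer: 751/114616 ≈ 0.0065523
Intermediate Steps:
N(R, K) = 153 (N(R, K) = 9*17 = 153)
1/(N(-6, -15) + (-478 + 191)/(328 + 423)) = 1/(153 + (-478 + 191)/(328 + 423)) = 1/(153 - 287/751) = 1/(114616/751) = 751/114616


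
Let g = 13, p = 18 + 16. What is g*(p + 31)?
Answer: 845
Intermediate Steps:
p = 34
g*(p + 31) = 13*(34 + 31) = 13*65 = 845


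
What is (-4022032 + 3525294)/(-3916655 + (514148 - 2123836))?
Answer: 496738/5526343 ≈ 0.089885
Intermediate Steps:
(-4022032 + 3525294)/(-3916655 + (514148 - 2123836)) = -496738/(-3916655 - 1609688) = -496738/(-5526343) = -496738*(-1/5526343) = 496738/5526343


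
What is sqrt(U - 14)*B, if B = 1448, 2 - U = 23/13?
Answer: 1448*I*sqrt(2327)/13 ≈ 5373.1*I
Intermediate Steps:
U = 3/13 (U = 2 - 23/13 = 3/13 ≈ 0.23077)
sqrt(U - 14)*B = sqrt(3/13 - 14)*1448 = sqrt(-179/13)*1448 = (I*sqrt(2327)/13)*1448 = 1448*I*sqrt(2327)/13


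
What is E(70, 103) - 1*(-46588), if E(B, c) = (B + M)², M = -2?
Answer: 51212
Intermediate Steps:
E(B, c) = (-2 + B)² (E(B, c) = (B - 2)² = (-2 + B)²)
E(70, 103) - 1*(-46588) = (-2 + 70)² - 1*(-46588) = 68² + 46588 = 4624 + 46588 = 51212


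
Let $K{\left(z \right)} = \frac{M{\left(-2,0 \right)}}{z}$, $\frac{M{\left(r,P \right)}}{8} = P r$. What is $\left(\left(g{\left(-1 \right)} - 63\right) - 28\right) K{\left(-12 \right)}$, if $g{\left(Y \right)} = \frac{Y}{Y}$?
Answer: $0$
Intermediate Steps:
$M{\left(r,P \right)} = 8 P r$
$g{\left(Y \right)} = 1$
$K{\left(z \right)} = 0$ ($K{\left(z \right)} = \frac{8 \cdot 0 \left(-2\right)}{z} = \frac{0}{z} = 0$)
$\left(\left(g{\left(-1 \right)} - 63\right) - 28\right) K{\left(-12 \right)} = \left(\left(1 - 63\right) - 28\right) 0 = \left(-62 - 28\right) 0 = \left(-90\right) 0 = 0$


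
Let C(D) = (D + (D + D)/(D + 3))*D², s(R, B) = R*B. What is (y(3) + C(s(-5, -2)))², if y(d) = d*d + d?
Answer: 229704336/169 ≈ 1.3592e+6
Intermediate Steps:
s(R, B) = B*R
y(d) = d + d² (y(d) = d² + d = d + d²)
C(D) = D²*(D + 2*D/(3 + D)) (C(D) = (D + (2*D)/(3 + D))*D² = (D + 2*D/(3 + D))*D² = D²*(D + 2*D/(3 + D)))
(y(3) + C(s(-5, -2)))² = (3*(1 + 3) + (-2*(-5))³*(5 - 2*(-5))/(3 - 2*(-5)))² = (3*4 + 10³*(5 + 10)/(3 + 10))² = (12 + 1000*15/13)² = (12 + 1000*(1/13)*15)² = (12 + 15000/13)² = (15156/13)² = 229704336/169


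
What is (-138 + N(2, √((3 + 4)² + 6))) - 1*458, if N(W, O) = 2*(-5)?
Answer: -606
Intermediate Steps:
N(W, O) = -10
(-138 + N(2, √((3 + 4)² + 6))) - 1*458 = (-138 - 10) - 1*458 = -148 - 458 = -606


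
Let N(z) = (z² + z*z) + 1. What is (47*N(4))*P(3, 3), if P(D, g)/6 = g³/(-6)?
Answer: -41877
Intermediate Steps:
P(D, g) = -g³ (P(D, g) = 6*(g³/(-6)) = 6*(g³*(-⅙)) = 6*(-g³/6) = -g³)
N(z) = 1 + 2*z² (N(z) = (z² + z²) + 1 = 2*z² + 1 = 1 + 2*z²)
(47*N(4))*P(3, 3) = (47*(1 + 2*4²))*(-1*3³) = (47*(1 + 2*16))*(-1*27) = (47*(1 + 32))*(-27) = (47*33)*(-27) = 1551*(-27) = -41877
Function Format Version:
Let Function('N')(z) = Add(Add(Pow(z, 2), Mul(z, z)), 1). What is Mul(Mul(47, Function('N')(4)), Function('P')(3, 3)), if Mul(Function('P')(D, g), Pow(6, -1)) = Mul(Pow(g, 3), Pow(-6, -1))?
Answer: -41877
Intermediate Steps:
Function('P')(D, g) = Mul(-1, Pow(g, 3)) (Function('P')(D, g) = Mul(6, Mul(Pow(g, 3), Pow(-6, -1))) = Mul(6, Mul(Pow(g, 3), Rational(-1, 6))) = Mul(6, Mul(Rational(-1, 6), Pow(g, 3))) = Mul(-1, Pow(g, 3)))
Function('N')(z) = Add(1, Mul(2, Pow(z, 2))) (Function('N')(z) = Add(Add(Pow(z, 2), Pow(z, 2)), 1) = Add(Mul(2, Pow(z, 2)), 1) = Add(1, Mul(2, Pow(z, 2))))
Mul(Mul(47, Function('N')(4)), Function('P')(3, 3)) = Mul(Mul(47, Add(1, Mul(2, Pow(4, 2)))), Mul(-1, Pow(3, 3))) = Mul(Mul(47, Add(1, Mul(2, 16))), Mul(-1, 27)) = Mul(Mul(47, Add(1, 32)), -27) = Mul(Mul(47, 33), -27) = Mul(1551, -27) = -41877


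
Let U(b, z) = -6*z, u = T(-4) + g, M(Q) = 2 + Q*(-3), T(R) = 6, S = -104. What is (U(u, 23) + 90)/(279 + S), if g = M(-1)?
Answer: -48/175 ≈ -0.27429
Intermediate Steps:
M(Q) = 2 - 3*Q
g = 5 (g = 2 - 3*(-1) = 2 + 3 = 5)
u = 11 (u = 6 + 5 = 11)
(U(u, 23) + 90)/(279 + S) = (-6*23 + 90)/(279 - 104) = (-138 + 90)/175 = -48*1/175 = -48/175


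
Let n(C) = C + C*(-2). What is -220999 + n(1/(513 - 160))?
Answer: -78012648/353 ≈ -2.2100e+5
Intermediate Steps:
n(C) = -C (n(C) = C - 2*C = -C)
-220999 + n(1/(513 - 160)) = -220999 - 1/(513 - 160) = -220999 - 1/353 = -78012648/353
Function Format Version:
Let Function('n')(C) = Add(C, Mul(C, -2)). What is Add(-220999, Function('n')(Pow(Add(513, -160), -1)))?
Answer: Rational(-78012648, 353) ≈ -2.2100e+5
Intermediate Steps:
Function('n')(C) = Mul(-1, C) (Function('n')(C) = Add(C, Mul(-2, C)) = Mul(-1, C))
Add(-220999, Function('n')(Pow(Add(513, -160), -1))) = Add(-220999, Mul(-1, Pow(Add(513, -160), -1))) = Add(-220999, Mul(-1, Pow(353, -1))) = Add(-220999, Mul(-1, Rational(1, 353))) = Add(-220999, Rational(-1, 353)) = Rational(-78012648, 353)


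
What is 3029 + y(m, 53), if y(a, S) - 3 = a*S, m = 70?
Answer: 6742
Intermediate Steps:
y(a, S) = 3 + S*a (y(a, S) = 3 + a*S = 3 + S*a)
3029 + y(m, 53) = 3029 + (3 + 53*70) = 3029 + (3 + 3710) = 3029 + 3713 = 6742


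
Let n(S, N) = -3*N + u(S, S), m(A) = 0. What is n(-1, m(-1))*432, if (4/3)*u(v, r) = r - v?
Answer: 0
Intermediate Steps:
u(v, r) = -3*v/4 + 3*r/4 (u(v, r) = 3*(r - v)/4 = -3*v/4 + 3*r/4)
n(S, N) = -3*N (n(S, N) = -3*N + (-3*S/4 + 3*S/4) = -3*N + 0 = -3*N)
n(-1, m(-1))*432 = -3*0*432 = 0*432 = 0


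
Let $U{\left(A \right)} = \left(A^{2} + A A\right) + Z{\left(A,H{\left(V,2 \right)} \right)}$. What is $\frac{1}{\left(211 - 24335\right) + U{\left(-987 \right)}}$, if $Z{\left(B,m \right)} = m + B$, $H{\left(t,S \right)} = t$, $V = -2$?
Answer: $\frac{1}{1923225} \approx 5.1996 \cdot 10^{-7}$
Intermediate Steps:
$Z{\left(B,m \right)} = B + m$
$U{\left(A \right)} = -2 + A + 2 A^{2}$ ($U{\left(A \right)} = \left(A^{2} + A A\right) + \left(A - 2\right) = \left(A^{2} + A^{2}\right) + \left(-2 + A\right) = 2 A^{2} + \left(-2 + A\right) = -2 + A + 2 A^{2}$)
$\frac{1}{\left(211 - 24335\right) + U{\left(-987 \right)}} = \frac{1}{\left(211 - 24335\right) - \left(989 - 1948338\right)} = \frac{1}{\left(211 - 24335\right) - -1947349} = \frac{1}{-24124 - -1947349} = \frac{1}{-24124 + 1947349} = \frac{1}{1923225}$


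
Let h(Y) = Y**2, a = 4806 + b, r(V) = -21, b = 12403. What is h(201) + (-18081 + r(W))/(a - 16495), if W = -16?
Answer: 686386/17 ≈ 40376.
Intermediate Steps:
a = 17209 (a = 4806 + 12403 = 17209)
h(201) + (-18081 + r(W))/(a - 16495) = 201**2 + (-18081 - 21)/(17209 - 16495) = 40401 - 18102/714 = 40401 - 18102*1/714 = 40401 - 431/17 = 686386/17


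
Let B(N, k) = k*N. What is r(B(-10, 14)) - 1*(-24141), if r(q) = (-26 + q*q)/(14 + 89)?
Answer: 2506097/103 ≈ 24331.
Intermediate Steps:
B(N, k) = N*k
r(q) = -26/103 + q**2/103 (r(q) = (-26 + q**2)/103 = (-26 + q**2)*(1/103) = -26/103 + q**2/103)
r(B(-10, 14)) - 1*(-24141) = (-26/103 + (-10*14)**2/103) - 1*(-24141) = (-26/103 + (1/103)*(-140)**2) + 24141 = (-26/103 + (1/103)*19600) + 24141 = (-26/103 + 19600/103) + 24141 = 19574/103 + 24141 = 2506097/103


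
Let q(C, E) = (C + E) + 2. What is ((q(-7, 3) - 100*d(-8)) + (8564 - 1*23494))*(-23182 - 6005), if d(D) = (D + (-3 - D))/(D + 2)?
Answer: 437279634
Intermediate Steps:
d(D) = -3/(2 + D)
q(C, E) = 2 + C + E
((q(-7, 3) - 100*d(-8)) + (8564 - 1*23494))*(-23182 - 6005) = (((2 - 7 + 3) - (-300)/(2 - 8)) + (8564 - 1*23494))*(-23182 - 6005) = ((-2 - (-300)/(-6)) + (8564 - 23494))*(-29187) = ((-2 - (-300)*(-1)/6) - 14930)*(-29187) = ((-2 - 100*½) - 14930)*(-29187) = ((-2 - 50) - 14930)*(-29187) = (-52 - 14930)*(-29187) = -14982*(-29187) = 437279634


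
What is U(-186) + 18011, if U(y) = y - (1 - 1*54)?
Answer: 17878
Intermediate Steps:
U(y) = 53 + y (U(y) = y - (1 - 54) = y - 1*(-53) = y + 53 = 53 + y)
U(-186) + 18011 = (53 - 186) + 18011 = -133 + 18011 = 17878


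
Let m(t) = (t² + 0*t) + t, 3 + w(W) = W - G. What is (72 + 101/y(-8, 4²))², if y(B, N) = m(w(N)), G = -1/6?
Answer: 237281997456/45091225 ≈ 5262.3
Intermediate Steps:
G = -⅙ (G = -1*⅙ = -⅙ ≈ -0.16667)
w(W) = -17/6 + W (w(W) = -3 + (W - 1*(-⅙)) = -3 + (W + ⅙) = -3 + (⅙ + W) = -17/6 + W)
m(t) = t + t² (m(t) = (t² + 0) + t = t² + t = t + t²)
y(B, N) = (-17/6 + N)*(-11/6 + N) (y(B, N) = (-17/6 + N)*(1 + (-17/6 + N)) = (-17/6 + N)*(-11/6 + N))
(72 + 101/y(-8, 4²))² = (72 + 101/(((-17 + 6*4²)*(-11 + 6*4²)/36)))² = (72 + 101/(((-17 + 6*16)*(-11 + 6*16)/36)))² = (72 + 101/(((-17 + 96)*(-11 + 96)/36)))² = (72 + 101/(((1/36)*79*85)))² = (72 + 101/(6715/36))² = (72 + 101*(36/6715))² = (72 + 3636/6715)² = (487116/6715)² = 237281997456/45091225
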